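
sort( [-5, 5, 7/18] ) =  [-5, 7/18, 5] 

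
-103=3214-3317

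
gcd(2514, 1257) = 1257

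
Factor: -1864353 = -1 * 3^1 * 621451^1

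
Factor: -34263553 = -1 * 3691^1 * 9283^1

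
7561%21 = 1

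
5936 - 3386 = 2550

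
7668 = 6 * 1278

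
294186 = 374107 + -79921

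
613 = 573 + 40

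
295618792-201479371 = 94139421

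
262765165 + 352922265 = 615687430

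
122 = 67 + 55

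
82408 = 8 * 10301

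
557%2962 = 557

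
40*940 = 37600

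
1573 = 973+600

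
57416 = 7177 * 8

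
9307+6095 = 15402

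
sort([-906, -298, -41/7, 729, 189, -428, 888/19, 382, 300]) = [-906, -428, -298, -41/7, 888/19, 189, 300, 382, 729]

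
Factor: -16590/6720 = -1*2^(-5)*79^1 = -79/32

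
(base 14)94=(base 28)4i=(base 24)5a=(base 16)82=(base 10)130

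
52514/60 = 875+7/30 ≈ 875.23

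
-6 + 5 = -1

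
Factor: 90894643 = 7^1*23^1*199^1*2837^1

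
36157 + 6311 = 42468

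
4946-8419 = -3473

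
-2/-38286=1/19143 ≈ 0.0000522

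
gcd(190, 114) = 38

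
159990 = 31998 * 5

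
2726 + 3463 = 6189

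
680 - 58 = 622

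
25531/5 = 5106+1/5 = 5106.20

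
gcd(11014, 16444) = 2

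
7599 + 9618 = 17217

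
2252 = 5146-2894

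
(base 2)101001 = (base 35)16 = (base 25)1g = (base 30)1b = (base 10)41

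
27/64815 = 9/21605 ≈ 0.000417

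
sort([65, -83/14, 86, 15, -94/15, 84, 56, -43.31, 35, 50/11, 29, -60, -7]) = [-60, -43.31, -7, -94/15, -83/14, 50/11, 15, 29, 35, 56, 65, 84, 86]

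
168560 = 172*980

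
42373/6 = 7062+1/6 ≈ 7062.17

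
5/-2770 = -1/554≈-0.00181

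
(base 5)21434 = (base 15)699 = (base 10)1494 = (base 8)2726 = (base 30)1jo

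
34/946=17/473 ≈ 0.0359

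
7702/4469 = 1+3233/4469 ≈ 1.72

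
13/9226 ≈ 0.00141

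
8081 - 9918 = -1837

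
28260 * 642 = 18142920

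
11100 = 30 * 370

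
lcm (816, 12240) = 12240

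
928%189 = 172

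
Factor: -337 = -1*337^1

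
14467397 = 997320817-982853420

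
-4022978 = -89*45202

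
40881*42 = 1717002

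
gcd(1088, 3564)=4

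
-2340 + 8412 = 6072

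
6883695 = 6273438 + 610257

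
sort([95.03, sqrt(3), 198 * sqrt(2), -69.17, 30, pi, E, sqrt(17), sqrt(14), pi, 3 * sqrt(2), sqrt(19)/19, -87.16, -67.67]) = [-87.16, -69.17, -67.67, sqrt(19)/19, sqrt(3), E, pi, pi, sqrt(14), sqrt(17), 3 * sqrt(2), 30, 95.03, 198 * sqrt(2)]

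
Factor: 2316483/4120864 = 2^(-5) * 3^2 * 11^(-1) * 13^2 * 23^(-1) * 509^(-1) * 1523^1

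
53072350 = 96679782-43607432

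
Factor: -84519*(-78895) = 3^2*5^1*31^1*509^1*9391^1 = 6668126505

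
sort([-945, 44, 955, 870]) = [-945, 44, 870, 955]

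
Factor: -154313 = -1*154313^1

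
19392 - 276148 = -256756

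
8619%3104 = 2411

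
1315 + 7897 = 9212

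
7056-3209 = 3847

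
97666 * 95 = 9278270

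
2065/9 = 229+4/9 ≈ 229.44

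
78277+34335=112612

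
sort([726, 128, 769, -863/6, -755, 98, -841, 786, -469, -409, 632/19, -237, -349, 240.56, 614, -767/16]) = [-841, -755, -469, -409, -349, -237, -863/6, -767/16, 632/19, 98, 128, 240.56, 614, 726, 769, 786]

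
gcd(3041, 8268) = 1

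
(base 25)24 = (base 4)312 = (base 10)54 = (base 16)36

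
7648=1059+6589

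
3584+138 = 3722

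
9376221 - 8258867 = 1117354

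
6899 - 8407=-1508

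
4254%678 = 186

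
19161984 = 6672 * 2872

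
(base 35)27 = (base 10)77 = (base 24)35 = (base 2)1001101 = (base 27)2n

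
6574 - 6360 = 214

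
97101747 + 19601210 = 116702957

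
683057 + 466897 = 1149954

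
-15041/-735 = 20 + 341/735≈20.46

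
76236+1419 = 77655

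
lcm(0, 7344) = 0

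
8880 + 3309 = 12189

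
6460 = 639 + 5821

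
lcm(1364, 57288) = 57288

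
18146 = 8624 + 9522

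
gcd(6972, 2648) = 4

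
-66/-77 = 6/7 ≈ 0.857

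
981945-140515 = 841430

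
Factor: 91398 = 2^1*3^1*15233^1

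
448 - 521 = -73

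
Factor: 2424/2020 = 2^1*3^1*5^(-1) = 6/5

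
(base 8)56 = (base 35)1b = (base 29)1h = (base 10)46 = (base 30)1g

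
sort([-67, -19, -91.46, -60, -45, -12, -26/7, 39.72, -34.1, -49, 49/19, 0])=[-91.46, -67, -60, -49, -45, -34.1, -19, -12, -26/7, 0, 49/19, 39.72]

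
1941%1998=1941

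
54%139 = 54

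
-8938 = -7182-1756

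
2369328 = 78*30376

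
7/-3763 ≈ -0.00186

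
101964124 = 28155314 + 73808810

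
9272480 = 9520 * 974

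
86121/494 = 174 + 165/494 ≈ 174.33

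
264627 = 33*8019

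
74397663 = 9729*7647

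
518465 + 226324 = 744789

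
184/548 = 46/137 ≈ 0.336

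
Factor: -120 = -1*2^3*3^1*5^1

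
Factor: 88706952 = 2^3*3^2*17^1*23^2*137^1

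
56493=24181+32312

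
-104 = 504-608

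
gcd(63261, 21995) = 1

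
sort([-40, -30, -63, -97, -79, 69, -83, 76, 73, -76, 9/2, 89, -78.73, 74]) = [-97, -83, -79, -78.73, -76, -63, -40, -30, 9/2, 69, 73, 74, 76, 89]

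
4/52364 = 1/13091 ≈ 0.0000764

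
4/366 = 2/183 ≈ 0.0109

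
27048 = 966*28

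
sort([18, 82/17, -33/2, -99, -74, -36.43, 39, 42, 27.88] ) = [-99, -74, -36.43, -33/2, 82/17, 18, 27.88, 39, 42] 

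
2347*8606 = 20198282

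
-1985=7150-9135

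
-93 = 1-94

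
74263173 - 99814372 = -25551199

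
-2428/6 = -1214/3 ≈ -404.67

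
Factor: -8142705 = -1 * 3^2 * 5^1 * 180949^1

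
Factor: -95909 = -1 * 11^1 * 8719^1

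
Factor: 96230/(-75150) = -1*3^(-2)*5^(-1)*167^(-1)*9623^1 = -9623/7515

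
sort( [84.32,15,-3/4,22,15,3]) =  [-3/4,3,15,15,22,84.32]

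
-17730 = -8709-9021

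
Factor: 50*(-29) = -1*2^1*5^2*29^1 = -1450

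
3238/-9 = -359 - 7/9 ≈ -359.78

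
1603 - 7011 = -5408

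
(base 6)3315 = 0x2ff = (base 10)767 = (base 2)1011111111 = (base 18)26b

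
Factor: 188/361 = 2^2*19^(-2)*47^1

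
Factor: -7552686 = -1 * 2^1 * 3^1 * 1258781^1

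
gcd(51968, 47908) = 812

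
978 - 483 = 495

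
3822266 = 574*6659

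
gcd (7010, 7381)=1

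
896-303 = 593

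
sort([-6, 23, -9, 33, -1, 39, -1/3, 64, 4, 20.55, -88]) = [-88, -9, -6, -1, -1/3, 4, 20.55, 23, 33, 39, 64]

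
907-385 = 522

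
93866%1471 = 1193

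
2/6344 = 1/3172 ≈ 0.000315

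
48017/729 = 65 + 632/729 ≈ 65.87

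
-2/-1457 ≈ 0.00137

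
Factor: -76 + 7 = -1 * 3^1 * 23^1 = -69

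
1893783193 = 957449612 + 936333581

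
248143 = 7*35449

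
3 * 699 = 2097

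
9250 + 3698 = 12948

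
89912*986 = 88653232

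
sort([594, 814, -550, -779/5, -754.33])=[-754.33, -550, -779/5, 594, 814]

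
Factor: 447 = 3^1*149^1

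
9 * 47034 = 423306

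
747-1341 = -594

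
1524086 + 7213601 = 8737687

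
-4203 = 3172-7375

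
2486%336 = 134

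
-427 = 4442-4869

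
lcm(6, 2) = 6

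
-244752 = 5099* (-48)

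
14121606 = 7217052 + 6904554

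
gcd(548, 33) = 1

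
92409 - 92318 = 91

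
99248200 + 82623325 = 181871525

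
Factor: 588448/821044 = 2^3*7^ (-1)*37^1*59^ (-1) = 296/413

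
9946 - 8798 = 1148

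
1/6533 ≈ 0.000153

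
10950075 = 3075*3561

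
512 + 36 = 548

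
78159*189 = 14772051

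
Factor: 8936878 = 2^1*19^1*235181^1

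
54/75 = 18/25 = 0.72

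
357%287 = 70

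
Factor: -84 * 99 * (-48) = 2^6 * 3^4 * 7^1 * 11^1 = 399168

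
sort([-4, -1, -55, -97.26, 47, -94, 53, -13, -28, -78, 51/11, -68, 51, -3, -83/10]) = [-97.26, -94, -78, -68, -55, -28, -13, -83/10, -4, -3, -1, 51/11, 47, 51, 53]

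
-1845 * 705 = -1300725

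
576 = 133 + 443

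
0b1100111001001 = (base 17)15e5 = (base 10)6601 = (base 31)6qt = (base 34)5o5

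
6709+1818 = 8527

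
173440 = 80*2168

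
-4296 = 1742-6038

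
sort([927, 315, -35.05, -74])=[-74, -35.05, 315, 927]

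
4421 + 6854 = 11275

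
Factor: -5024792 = -1*2^3*17^1*36947^1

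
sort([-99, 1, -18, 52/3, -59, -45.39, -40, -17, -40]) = [-99, -59, -45.39, -40, -40, -18, -17, 1, 52/3]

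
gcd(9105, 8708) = 1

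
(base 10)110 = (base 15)75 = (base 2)1101110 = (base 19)5f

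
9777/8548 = 1+1229/8548 ≈ 1.14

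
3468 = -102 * (-34)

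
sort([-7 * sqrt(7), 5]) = [-7 * sqrt(7), 5]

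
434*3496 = 1517264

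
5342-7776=-2434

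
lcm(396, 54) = 1188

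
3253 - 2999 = 254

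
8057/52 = 154 + 49/52 ≈ 154.94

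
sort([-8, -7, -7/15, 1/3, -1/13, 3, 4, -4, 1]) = [-8, -7, -4, -7/15, -1/13, 1/3, 1, 3, 4]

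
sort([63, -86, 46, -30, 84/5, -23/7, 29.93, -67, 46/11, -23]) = [-86, -67, -30, -23, -23/7, 46/11, 84/5, 29.93, 46, 63]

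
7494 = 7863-369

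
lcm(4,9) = 36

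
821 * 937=769277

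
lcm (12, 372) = 372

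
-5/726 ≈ -0.00689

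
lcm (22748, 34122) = 68244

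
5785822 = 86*67277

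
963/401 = 2 + 161/401 ≈ 2.40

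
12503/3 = 4167 + 2/3 ≈ 4167.67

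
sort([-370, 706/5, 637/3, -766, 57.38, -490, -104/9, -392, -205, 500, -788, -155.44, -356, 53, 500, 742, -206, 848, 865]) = [-788, -766, -490, -392, -370, -356, -206, -205, -155.44, -104/9, 53, 57.38, 706/5, 637/3, 500, 500, 742, 848, 865]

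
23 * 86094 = 1980162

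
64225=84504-20279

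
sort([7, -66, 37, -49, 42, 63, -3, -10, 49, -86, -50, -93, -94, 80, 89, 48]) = [-94, -93, -86, -66, -50, -49, -10, -3, 7, 37, 42, 48, 49, 63, 80, 89]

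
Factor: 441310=2^1*5^1*44131^1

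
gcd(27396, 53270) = 1522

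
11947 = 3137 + 8810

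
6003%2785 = 433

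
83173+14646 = 97819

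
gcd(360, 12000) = 120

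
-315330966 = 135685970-451016936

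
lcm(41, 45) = 1845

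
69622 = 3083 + 66539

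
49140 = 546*90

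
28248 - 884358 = -856110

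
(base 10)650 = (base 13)3b0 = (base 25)110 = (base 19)1f4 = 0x28a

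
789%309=171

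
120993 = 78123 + 42870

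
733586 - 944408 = -210822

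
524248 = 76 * 6898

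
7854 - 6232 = 1622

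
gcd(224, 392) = 56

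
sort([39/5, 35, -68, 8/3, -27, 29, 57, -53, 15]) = [-68, -53, -27, 8/3, 39/5, 15, 29, 35, 57]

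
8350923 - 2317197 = 6033726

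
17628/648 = 1469/54 ≈ 27.20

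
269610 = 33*8170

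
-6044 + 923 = -5121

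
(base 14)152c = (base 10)3764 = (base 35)32j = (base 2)111010110100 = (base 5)110024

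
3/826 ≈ 0.00363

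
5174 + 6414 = 11588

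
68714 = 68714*1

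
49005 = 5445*9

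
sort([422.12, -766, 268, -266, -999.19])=[-999.19, -766, -266, 268, 422.12]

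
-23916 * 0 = 0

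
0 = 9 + -9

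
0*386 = 0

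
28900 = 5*5780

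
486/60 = 8 + 1/10 = 8.10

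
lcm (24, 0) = 0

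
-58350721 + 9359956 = -48990765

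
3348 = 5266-1918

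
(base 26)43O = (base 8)5366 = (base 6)20554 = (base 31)2SG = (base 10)2806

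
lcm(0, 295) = 0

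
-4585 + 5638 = 1053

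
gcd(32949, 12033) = 63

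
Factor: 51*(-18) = -1*2^1*3^3*17^1 = -918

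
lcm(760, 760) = 760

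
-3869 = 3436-7305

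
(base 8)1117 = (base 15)296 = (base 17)20d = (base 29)kb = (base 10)591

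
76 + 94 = 170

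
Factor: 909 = 3^2 * 101^1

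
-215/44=-4 - 39/44 ≈ -4.89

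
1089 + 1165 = 2254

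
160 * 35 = 5600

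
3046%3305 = 3046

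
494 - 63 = 431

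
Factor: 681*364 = 2^2*3^1*7^1*13^1*227^1 = 247884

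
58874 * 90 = 5298660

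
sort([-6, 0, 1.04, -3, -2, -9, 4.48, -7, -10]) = [-10, -9, -7, -6, -3, -2, 0, 1.04, 4.48]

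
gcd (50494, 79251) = 1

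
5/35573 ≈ 0.000141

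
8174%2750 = 2674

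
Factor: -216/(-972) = 2^1 * 3^(-2) = 2/9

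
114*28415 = 3239310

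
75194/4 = 18798 + 1/2 = 18798.50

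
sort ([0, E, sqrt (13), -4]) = [-4, 0, E, sqrt (13)]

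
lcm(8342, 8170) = 792490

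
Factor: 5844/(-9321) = -1 * 2^2 * 13^(-1) * 239^(-1) * 487^1 = -1948/3107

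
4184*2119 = 8865896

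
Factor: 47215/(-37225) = -1*5^(-1)*7^1*19^1*71^1*1489^(-1) = -9443/7445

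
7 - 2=5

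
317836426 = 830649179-512812753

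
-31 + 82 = 51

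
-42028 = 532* (-79) 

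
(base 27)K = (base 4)110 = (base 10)20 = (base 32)K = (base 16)14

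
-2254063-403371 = -2657434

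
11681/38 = 307+15/38 ≈ 307.39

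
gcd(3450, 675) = 75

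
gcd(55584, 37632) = 96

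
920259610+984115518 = 1904375128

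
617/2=308 + 1/2=308.50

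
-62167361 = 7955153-70122514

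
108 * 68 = 7344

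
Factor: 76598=2^1 * 38299^1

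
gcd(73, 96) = 1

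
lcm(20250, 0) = 0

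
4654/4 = 2327/2 = 1163.50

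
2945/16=184 + 1/16 ≈ 184.06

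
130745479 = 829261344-698515865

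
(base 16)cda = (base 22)6hc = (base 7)12410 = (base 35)2o0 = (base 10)3290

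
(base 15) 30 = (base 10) 45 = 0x2d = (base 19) 27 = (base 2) 101101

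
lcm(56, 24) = 168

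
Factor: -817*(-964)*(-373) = -1*2^2*19^1*43^1*241^1*373^1 = -293770324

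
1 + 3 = 4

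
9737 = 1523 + 8214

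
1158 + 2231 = 3389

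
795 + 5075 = 5870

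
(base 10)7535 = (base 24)d1n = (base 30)8b5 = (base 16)1d6f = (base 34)6hl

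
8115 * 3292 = 26714580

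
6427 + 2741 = 9168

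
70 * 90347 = 6324290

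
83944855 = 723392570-639447715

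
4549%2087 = 375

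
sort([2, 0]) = [0, 2]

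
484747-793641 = -308894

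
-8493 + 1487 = -7006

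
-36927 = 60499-97426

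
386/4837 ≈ 0.0798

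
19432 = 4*4858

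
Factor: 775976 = 2^3 * 96997^1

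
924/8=231/2=115.50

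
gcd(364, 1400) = 28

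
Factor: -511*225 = -1*3^2*5^2*7^1*73^1 = -114975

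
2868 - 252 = 2616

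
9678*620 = 6000360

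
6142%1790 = 772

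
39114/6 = 6519 = 6519.00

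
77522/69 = 1123+35/69 ≈ 1123.51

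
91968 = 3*30656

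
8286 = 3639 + 4647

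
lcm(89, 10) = 890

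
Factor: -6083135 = -1*5^1*19^1*64033^1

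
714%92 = 70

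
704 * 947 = 666688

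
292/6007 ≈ 0.0486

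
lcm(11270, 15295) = 214130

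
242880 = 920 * 264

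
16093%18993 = 16093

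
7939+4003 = 11942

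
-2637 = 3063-5700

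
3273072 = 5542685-2269613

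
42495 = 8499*5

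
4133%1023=41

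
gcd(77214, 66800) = 2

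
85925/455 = 2455/13 ≈ 188.85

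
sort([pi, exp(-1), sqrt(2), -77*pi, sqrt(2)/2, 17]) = [-77*pi, exp(-1), sqrt(2)/2, sqrt(2), pi, 17]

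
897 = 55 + 842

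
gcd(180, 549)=9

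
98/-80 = -49/40 ≈ -1.23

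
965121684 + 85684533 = 1050806217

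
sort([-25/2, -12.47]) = [-25/2, -12.47]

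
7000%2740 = 1520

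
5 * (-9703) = -48515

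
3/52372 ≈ 0.0000573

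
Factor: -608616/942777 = -1 * 2^3 * 11^(-1) * 79^1 * 89^(-1) = -632/979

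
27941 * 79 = 2207339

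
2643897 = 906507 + 1737390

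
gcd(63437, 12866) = 1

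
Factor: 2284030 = 2^1*5^1*7^1*67^1*487^1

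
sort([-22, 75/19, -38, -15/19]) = [-38, -22, -15/19, 75/19]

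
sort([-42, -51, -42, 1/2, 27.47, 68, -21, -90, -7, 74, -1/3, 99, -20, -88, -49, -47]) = [-90, -88, -51, -49, -47, -42, -42, -21, -20, -7, -1/3, 1/2, 27.47, 68, 74, 99]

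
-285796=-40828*7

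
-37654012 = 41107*(-916)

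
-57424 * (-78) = 4479072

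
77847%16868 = 10375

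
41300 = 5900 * 7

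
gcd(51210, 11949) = 1707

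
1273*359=457007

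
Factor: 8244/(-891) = -1 * 2^2 * 3^(-2) * 11^(-1) * 229^1 = -916/99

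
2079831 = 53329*39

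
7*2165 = 15155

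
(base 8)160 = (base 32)3g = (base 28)40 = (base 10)112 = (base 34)3a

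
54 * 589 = 31806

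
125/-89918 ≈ -0.00139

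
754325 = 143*5275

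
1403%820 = 583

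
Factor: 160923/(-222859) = -1*3^1*13^(-1)*31^(-1)*97^1 = -291/403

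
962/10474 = 481/5237 ≈ 0.0918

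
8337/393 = 2779/131 ≈ 21.21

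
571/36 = 15 + 31/36 ≈ 15.86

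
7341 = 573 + 6768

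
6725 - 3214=3511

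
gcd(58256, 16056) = 8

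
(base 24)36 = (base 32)2e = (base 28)2m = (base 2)1001110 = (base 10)78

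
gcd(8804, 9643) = 1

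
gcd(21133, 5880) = 7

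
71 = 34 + 37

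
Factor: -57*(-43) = 3^1*19^1*43^1 = 2451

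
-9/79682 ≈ -0.000113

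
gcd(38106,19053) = 19053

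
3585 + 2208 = 5793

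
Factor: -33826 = -1*2^1*13^1*1301^1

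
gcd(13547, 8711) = 31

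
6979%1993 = 1000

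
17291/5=3458 + 1/5=3458.20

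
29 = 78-49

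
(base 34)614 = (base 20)h8e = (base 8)15476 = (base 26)a86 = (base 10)6974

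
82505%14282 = 11095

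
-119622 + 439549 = 319927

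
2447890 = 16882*145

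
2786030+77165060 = 79951090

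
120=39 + 81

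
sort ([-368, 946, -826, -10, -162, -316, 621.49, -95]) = [-826, -368, -316, -162, -95, -10, 621.49, 946]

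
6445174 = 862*7477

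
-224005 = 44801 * (-5)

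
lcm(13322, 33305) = 66610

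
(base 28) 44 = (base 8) 164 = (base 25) 4g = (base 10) 116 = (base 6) 312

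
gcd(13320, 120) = 120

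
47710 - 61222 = -13512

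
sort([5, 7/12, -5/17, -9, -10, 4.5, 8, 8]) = [-10, -9, -5/17, 7/12, 4.5, 5, 8, 8]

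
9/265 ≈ 0.0340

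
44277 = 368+43909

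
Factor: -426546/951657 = -1*2^1*3^3*7^(-1)*2633^1*45317^(-1) = -142182/317219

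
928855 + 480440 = 1409295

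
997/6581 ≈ 0.151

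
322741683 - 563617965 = -240876282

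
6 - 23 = -17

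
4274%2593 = 1681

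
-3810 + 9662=5852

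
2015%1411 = 604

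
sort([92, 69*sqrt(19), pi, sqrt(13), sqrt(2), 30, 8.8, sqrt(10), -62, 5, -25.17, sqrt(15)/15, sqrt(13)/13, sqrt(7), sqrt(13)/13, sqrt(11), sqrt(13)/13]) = [-62, -25.17, sqrt(15)/15, sqrt(13)/13, sqrt(13)/13, sqrt(13)/13, sqrt(2), sqrt(7), pi, sqrt(10), sqrt(11), sqrt(13), 5, 8.8, 30, 92, 69*sqrt(19)]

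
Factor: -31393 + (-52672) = -1*5^1*17^1*23^1*43^1 = -84065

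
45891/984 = 15297/328 ≈ 46.64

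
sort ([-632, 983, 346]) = [-632, 346, 983]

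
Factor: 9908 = 2^2*2477^1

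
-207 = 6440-6647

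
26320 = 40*658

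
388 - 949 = -561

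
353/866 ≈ 0.408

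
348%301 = 47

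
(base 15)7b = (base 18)68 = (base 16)74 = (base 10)116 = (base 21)5b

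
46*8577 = 394542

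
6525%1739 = 1308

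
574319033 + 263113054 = 837432087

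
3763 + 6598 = 10361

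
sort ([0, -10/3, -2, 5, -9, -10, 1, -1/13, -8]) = [-10, -9, -8, -10/3, -2, -1/13, 0, 1, 5]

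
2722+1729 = 4451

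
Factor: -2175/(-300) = 2^(-2) * 29^1 = 29/4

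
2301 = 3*767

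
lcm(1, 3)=3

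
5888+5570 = 11458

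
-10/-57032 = 5/28516 ≈ 0.000175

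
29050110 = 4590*6329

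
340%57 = 55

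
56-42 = 14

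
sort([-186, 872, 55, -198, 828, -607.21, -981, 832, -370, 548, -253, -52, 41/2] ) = [-981, -607.21, -370, -253, -198, -186, -52, 41/2, 55, 548, 828, 832, 872] 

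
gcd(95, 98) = 1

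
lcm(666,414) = 15318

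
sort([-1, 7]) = [-1, 7]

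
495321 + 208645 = 703966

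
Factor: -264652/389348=-1*19^(-1)*47^(-1)*607^1=-607/893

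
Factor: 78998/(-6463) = -1*2^1*23^(-1)*281^(-1)*39499^1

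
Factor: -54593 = -1*7^1*11^1*709^1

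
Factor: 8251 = 37^1*223^1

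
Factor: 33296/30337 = 2^4*23^(-1)*1319^(-1)*2081^1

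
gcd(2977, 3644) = 1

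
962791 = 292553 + 670238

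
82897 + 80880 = 163777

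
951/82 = 11 + 49/82 ≈ 11.60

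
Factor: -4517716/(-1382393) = 2^2 * 7^1 * 17^1 * 9491^1 * 1382393^(-1)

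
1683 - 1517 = 166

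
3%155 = 3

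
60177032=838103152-777926120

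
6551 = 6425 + 126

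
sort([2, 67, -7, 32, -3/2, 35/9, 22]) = [-7, -3/2, 2, 35/9, 22, 32, 67]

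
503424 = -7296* (-69) 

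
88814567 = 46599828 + 42214739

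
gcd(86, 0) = 86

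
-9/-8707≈0.00103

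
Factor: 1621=1621^1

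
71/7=10 + 1/7 ≈ 10.14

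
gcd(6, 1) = 1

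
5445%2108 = 1229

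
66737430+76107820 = 142845250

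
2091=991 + 1100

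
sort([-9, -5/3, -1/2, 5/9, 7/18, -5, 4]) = [-9, -5, -5/3, -1/2, 7/18, 5/9, 4]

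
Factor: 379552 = 2^5 * 29^1 * 409^1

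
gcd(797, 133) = 1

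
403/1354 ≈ 0.298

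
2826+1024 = 3850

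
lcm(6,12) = 12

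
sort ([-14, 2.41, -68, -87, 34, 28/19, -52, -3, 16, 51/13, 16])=[-87, -68, -52, -14, -3, 28/19, 2.41, 51/13, 16, 16, 34]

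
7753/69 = 112 + 25/69 ≈ 112.36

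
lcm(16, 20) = 80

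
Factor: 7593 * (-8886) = -1 * 2^1 * 3^2 * 1481^1 * 2531^1 = -67471398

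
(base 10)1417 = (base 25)26h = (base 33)19v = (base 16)589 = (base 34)17n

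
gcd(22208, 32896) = 64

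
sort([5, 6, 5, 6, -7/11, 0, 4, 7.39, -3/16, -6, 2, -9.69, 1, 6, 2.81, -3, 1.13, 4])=[-9.69, -6, -3, -7/11, -3/16, 0, 1, 1.13, 2, 2.81, 4, 4, 5, 5, 6, 6, 6, 7.39]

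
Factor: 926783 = 11^1*13^1*6481^1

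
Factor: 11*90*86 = 2^2*3^2*5^1*11^1*43^1 = 85140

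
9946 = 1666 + 8280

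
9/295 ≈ 0.0305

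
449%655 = 449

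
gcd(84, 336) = 84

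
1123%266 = 59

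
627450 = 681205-53755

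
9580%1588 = 52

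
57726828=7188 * 8031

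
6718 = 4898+1820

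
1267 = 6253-4986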